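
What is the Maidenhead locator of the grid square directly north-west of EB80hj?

EB80gk

Longitude subsquare h = 7; −1 → 6 = g.
Latitude subsquare j = 9; +1 → 10 = k.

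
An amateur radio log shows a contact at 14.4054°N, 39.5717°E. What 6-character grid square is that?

KK94sj

Shift to the Maidenhead origin (180°W, 90°S): lon 219.5717, lat 104.4054.
Field: 219.5717/20 → 10 → K, 104.4054/10 → 10 → K; chars KK.
Square: 19.5717/2 → 9, 4.4054/1 → 4; chars 94.
Subsquare: 1.5717/0.0833333 → 18 → s, 0.4054/0.0416667 → 9 → j; chars sj.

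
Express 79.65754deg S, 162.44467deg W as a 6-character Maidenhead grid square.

AB80si

Offset from 180°W / 90°S: lon 17.5553°, lat 10.3425°.
Field: lon ⌊17.5553/20⌋ = 0 → A; lat ⌊10.3425/10⌋ = 1 → B.
Square: lon ⌊17.5553/2⌋ = 8; lat ⌊0.3425/1⌋ = 0.
Subsquare: lon ⌊1.5553/0.0833333⌋ = 18 → s; lat ⌊0.3425/0.0416667⌋ = 8 → i.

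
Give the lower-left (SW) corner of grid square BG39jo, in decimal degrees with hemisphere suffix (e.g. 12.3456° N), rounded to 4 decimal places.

20.4167° S, 153.2500° W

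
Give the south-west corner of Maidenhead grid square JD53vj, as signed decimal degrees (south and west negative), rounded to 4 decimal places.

-56.6250, 11.7500

Field J=9, D=3: +9·20° lon, +3·10° lat → SW at lon 0°, lat -60°.
Square 5, 3: +5·2° lon, +3·1° lat → SW at lon 10°, lat -57°.
Subsquare v=21, j=9: +21·0.0833333° lon, +9·0.0416667° lat → SW at lon 11.75°, lat -56.625°.
latitude -56.6250, longitude 11.7500.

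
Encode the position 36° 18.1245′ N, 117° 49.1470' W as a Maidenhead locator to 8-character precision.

DM16ch12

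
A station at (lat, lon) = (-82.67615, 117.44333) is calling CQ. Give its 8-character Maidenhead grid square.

OA87rh37

Shift to the Maidenhead origin (180°W, 90°S): lon 297.44333, lat 7.32385.
Field: 297.44333/20 → 14 → O, 7.32385/10 → 0 → A; chars OA.
Square: 17.44333/2 → 8, 7.32385/1 → 7; chars 87.
Subsquare: 1.44333/0.0833333 → 17 → r, 0.32385/0.0416667 → 7 → h; chars rh.
Extended square: 0.02666/0.00833333 → 3, 0.03218/0.00416667 → 7; chars 37.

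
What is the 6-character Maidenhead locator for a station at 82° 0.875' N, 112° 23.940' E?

OR62ea

Offset from 180°W / 90°S: lon 292.3990°, lat 172.0146°.
Field: 292.3990/20 → 14 → O, 172.0146/10 → 17 → R; chars OR.
Square: 12.3990/2 → 6, 2.0146/1 → 2; chars 62.
Subsquare: 0.3990/0.0833333 → 4 → e, 0.0146/0.0416667 → 0 → a; chars ea.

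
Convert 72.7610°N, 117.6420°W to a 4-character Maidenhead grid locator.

DQ12

Add 180° to longitude and 90° to latitude: 62.36, 162.76.
Field (20°×10°, letters A–R): 62.36/20 → 3 → D, 162.76/10 → 16 → Q; chars DQ.
Square (2°×1°, digits 0–9): 2.36/2 → 1, 2.76/1 → 2; chars 12.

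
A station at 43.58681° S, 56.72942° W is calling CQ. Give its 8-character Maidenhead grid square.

GE16pj29

Add 180° to longitude and 90° to latitude: 123.27058, 46.41319.
Field: lon ⌊123.27058/20⌋ = 6 → G; lat ⌊46.41319/10⌋ = 4 → E.
Square: lon ⌊3.27058/2⌋ = 1; lat ⌊6.41319/1⌋ = 6.
Subsquare: lon ⌊1.27058/0.0833333⌋ = 15 → p; lat ⌊0.41319/0.0416667⌋ = 9 → j.
Extended square: lon ⌊0.02058/0.00833333⌋ = 2; lat ⌊0.03819/0.00416667⌋ = 9.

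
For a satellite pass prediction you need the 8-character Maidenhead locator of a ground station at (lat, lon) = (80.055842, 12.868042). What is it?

JR60kb43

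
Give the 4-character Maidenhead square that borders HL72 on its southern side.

HL71

Latitude square 2; −1 → 1.
The longitude characters are unchanged.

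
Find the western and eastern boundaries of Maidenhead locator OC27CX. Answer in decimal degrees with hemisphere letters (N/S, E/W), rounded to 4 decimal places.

Field O=14, C=2: +14·20° lon, +2·10° lat → SW at lon 100°, lat -70°.
Square 2, 7: +2·2° lon, +7·1° lat → SW at lon 104°, lat -63°.
Subsquare c=2, x=23: +2·0.0833333° lon, +23·0.0416667° lat → SW at lon 104.167°, lat -62.0417°.
Cell spans 0.0833333° lon × 0.0416667° lat.
west 104.1667° E, east 104.2500° E.

104.1667° E, 104.2500° E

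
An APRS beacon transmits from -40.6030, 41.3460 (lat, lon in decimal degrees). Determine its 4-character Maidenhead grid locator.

Offset from 180°W / 90°S: lon 221.35°, lat 49.40°.
Field (20°×10°, letters A–R): lon ⌊221.35/20⌋ = 11 → L; lat ⌊49.40/10⌋ = 4 → E.
Square (2°×1°, digits 0–9): lon ⌊1.35/2⌋ = 0; lat ⌊9.40/1⌋ = 9.

LE09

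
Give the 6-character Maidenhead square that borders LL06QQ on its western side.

LL06pq

Longitude subsquare q = 16; −1 → 15 = p.
The latitude characters are unchanged.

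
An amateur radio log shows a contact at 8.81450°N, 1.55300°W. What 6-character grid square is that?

IJ98ft

Shift to the Maidenhead origin (180°W, 90°S): lon 178.4470, lat 98.8145.
Field: 178.4470/20 → 8 → I, 98.8145/10 → 9 → J; chars IJ.
Square: 18.4470/2 → 9, 8.8145/1 → 8; chars 98.
Subsquare: 0.4470/0.0833333 → 5 → f, 0.8145/0.0416667 → 19 → t; chars ft.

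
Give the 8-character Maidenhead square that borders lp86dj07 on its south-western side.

LP86cj96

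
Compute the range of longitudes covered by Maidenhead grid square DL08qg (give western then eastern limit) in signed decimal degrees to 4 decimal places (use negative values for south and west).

Field D=3, L=11: +3·20° lon, +11·10° lat → SW at lon -120°, lat 20°.
Square 0, 8: +0·2° lon, +8·1° lat → SW at lon -120°, lat 28°.
Subsquare q=16, g=6: +16·0.0833333° lon, +6·0.0416667° lat → SW at lon -118.667°, lat 28.25°.
Cell spans 0.0833333° lon × 0.0416667° lat.
west -118.6667, east -118.5833.

-118.6667, -118.5833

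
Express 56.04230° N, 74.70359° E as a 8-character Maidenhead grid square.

MO76ib40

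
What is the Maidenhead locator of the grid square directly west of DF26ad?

DF16xd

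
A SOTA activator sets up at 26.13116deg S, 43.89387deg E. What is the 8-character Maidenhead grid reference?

Offset from 180°W / 90°S: lon 223.89387°, lat 63.86884°.
Field: 223.89387/20 → 11 → L, 63.86884/10 → 6 → G; chars LG.
Square: 3.89387/2 → 1, 3.86884/1 → 3; chars 13.
Subsquare: 1.89387/0.0833333 → 22 → w, 0.86884/0.0416667 → 20 → u; chars wu.
Extended square: 0.06054/0.00833333 → 7, 0.03551/0.00416667 → 8; chars 78.

LG13wu78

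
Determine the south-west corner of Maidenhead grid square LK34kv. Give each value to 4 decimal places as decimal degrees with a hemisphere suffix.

Field L=11, K=10: +11·20° lon, +10·10° lat → SW at lon 40°, lat 10°.
Square 3, 4: +3·2° lon, +4·1° lat → SW at lon 46°, lat 14°.
Subsquare k=10, v=21: +10·0.0833333° lon, +21·0.0416667° lat → SW at lon 46.8333°, lat 14.875°.
latitude 14.8750° N, longitude 46.8333° E.

14.8750° N, 46.8333° E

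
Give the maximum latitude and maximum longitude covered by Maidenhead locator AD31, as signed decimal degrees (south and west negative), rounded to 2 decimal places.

-58.00, -172.00

Field A=0, D=3: +0·20° lon, +3·10° lat → SW at lon -180°, lat -60°.
Square 3, 1: +3·2° lon, +1·1° lat → SW at lon -174°, lat -59°.
Cell spans 2° lon × 1° lat. NE corner is SW corner plus one full cell.
latitude -58.00, longitude -172.00.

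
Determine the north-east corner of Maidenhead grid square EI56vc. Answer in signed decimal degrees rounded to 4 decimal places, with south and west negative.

-3.8750, -88.1667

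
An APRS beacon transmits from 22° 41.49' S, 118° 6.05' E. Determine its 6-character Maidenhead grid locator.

OG97bh

Shift to the Maidenhead origin (180°W, 90°S): lon 298.1008, lat 67.3085.
Field (20°×10°, letters A–R): lon ⌊298.1008/20⌋ = 14 → O; lat ⌊67.3085/10⌋ = 6 → G.
Square (2°×1°, digits 0–9): lon ⌊18.1008/2⌋ = 9; lat ⌊7.3085/1⌋ = 7.
Subsquare (5′×2.5′, letters a–x): lon ⌊0.1008/0.0833333⌋ = 1 → b; lat ⌊0.3085/0.0416667⌋ = 7 → h.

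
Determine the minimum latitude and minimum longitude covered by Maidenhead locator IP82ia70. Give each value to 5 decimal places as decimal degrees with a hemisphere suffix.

62.00000° N, 3.27500° W

Field I=8, P=15: +8·20° lon, +15·10° lat → SW at lon -20°, lat 60°.
Square 8, 2: +8·2° lon, +2·1° lat → SW at lon -4°, lat 62°.
Subsquare i=8, a=0: +8·0.0833333° lon, +0·0.0416667° lat → SW at lon -3.33333°, lat 62°.
Extended square 7, 0: +7·0.00833333° lon, +0·0.00416667° lat → SW at lon -3.275°, lat 62°.
latitude 62.00000° N, longitude 3.27500° W.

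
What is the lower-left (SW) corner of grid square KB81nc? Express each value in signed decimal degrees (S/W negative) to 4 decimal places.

Field K=10, B=1: +10·20° lon, +1·10° lat → SW at lon 20°, lat -80°.
Square 8, 1: +8·2° lon, +1·1° lat → SW at lon 36°, lat -79°.
Subsquare n=13, c=2: +13·0.0833333° lon, +2·0.0416667° lat → SW at lon 37.0833°, lat -78.9167°.
latitude -78.9167, longitude 37.0833.

-78.9167, 37.0833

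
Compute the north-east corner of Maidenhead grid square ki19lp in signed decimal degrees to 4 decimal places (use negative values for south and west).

-0.3333, 23.0000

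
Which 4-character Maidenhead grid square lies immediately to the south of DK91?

Latitude square 1; −1 → 0.
The longitude characters are unchanged.

DK90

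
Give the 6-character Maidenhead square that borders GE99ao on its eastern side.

Longitude subsquare a = 0; +1 → 1 = b.
The latitude characters are unchanged.

GE99bo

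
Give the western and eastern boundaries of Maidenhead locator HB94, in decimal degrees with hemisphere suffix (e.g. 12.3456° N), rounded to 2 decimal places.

Field H=7, B=1: +7·20° lon, +1·10° lat → SW at lon -40°, lat -80°.
Square 9, 4: +9·2° lon, +4·1° lat → SW at lon -22°, lat -76°.
Cell spans 2° lon × 1° lat.
west 22.00° W, east 20.00° W.

22.00° W, 20.00° W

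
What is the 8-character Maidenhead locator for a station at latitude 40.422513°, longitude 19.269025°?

JN90pk21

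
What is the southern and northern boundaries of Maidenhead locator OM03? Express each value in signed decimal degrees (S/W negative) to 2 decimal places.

Field O=14, M=12: +14·20° lon, +12·10° lat → SW at lon 100°, lat 30°.
Square 0, 3: +0·2° lon, +3·1° lat → SW at lon 100°, lat 33°.
Cell spans 2° lon × 1° lat.
south 33.00, north 34.00.

33.00, 34.00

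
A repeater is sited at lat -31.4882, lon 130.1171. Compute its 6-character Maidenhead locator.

Offset from 180°W / 90°S: lon 310.1171°, lat 58.5118°.
Field: lon ⌊310.1171/20⌋ = 15 → P; lat ⌊58.5118/10⌋ = 5 → F.
Square: lon ⌊10.1171/2⌋ = 5; lat ⌊8.5118/1⌋ = 8.
Subsquare: lon ⌊0.1171/0.0833333⌋ = 1 → b; lat ⌊0.5118/0.0416667⌋ = 12 → m.

PF58bm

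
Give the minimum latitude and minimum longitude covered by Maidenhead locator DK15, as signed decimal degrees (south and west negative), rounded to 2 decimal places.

15.00, -118.00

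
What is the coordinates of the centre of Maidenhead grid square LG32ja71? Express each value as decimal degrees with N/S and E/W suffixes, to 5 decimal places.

27.99375° S, 46.81250° E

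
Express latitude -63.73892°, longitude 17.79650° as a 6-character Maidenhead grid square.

Add 180° to longitude and 90° to latitude: 197.7965, 26.2611.
Field: 197.7965/20 → 9 → J, 26.2611/10 → 2 → C; chars JC.
Square: 17.7965/2 → 8, 6.2611/1 → 6; chars 86.
Subsquare: 1.7965/0.0833333 → 21 → v, 0.2611/0.0416667 → 6 → g; chars vg.

JC86vg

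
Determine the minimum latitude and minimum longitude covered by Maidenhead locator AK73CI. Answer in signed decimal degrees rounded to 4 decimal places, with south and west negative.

13.3333, -165.8333

Field A=0, K=10: +0·20° lon, +10·10° lat → SW at lon -180°, lat 10°.
Square 7, 3: +7·2° lon, +3·1° lat → SW at lon -166°, lat 13°.
Subsquare c=2, i=8: +2·0.0833333° lon, +8·0.0416667° lat → SW at lon -165.833°, lat 13.3333°.
latitude 13.3333, longitude -165.8333.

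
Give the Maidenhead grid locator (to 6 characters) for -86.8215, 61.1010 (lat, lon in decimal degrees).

MA03ne

Shift to the Maidenhead origin (180°W, 90°S): lon 241.1010, lat 3.1785.
Field (20°×10°, letters A–R): 241.1010/20 → 12 → M, 3.1785/10 → 0 → A; chars MA.
Square (2°×1°, digits 0–9): 1.1010/2 → 0, 3.1785/1 → 3; chars 03.
Subsquare (5′×2.5′, letters a–x): 1.1010/0.0833333 → 13 → n, 0.1785/0.0416667 → 4 → e; chars ne.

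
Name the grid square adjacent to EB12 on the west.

Longitude square 1; −1 → 0.
The latitude characters are unchanged.

EB02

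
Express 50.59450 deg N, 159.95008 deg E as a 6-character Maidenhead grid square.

QO90xo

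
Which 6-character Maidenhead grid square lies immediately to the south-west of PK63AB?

Longitude subsquare a = 0; −1 → -1, wraps to 23 = x, carry into square.
Longitude square 6; −1 → 5.
Latitude subsquare b = 1; −1 → 0 = a.

PK53xa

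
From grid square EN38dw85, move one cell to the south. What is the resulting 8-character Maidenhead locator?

EN38dw84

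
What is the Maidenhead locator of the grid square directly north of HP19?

Latitude square 9; +1 → 10, wraps to 0, carry into field.
Latitude field P = 15; +1 → 16 = Q.
The longitude characters are unchanged.

HQ10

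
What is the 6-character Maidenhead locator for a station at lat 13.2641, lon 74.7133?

MK73ig

Add 180° to longitude and 90° to latitude: 254.7133, 103.2641.
Field: lon ⌊254.7133/20⌋ = 12 → M; lat ⌊103.2641/10⌋ = 10 → K.
Square: lon ⌊14.7133/2⌋ = 7; lat ⌊3.2641/1⌋ = 3.
Subsquare: lon ⌊0.7133/0.0833333⌋ = 8 → i; lat ⌊0.2641/0.0416667⌋ = 6 → g.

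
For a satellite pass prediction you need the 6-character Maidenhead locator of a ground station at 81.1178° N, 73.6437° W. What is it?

Add 180° to longitude and 90° to latitude: 106.3563, 171.1178.
Field: 106.3563/20 → 5 → F, 171.1178/10 → 17 → R; chars FR.
Square: 6.3563/2 → 3, 1.1178/1 → 1; chars 31.
Subsquare: 0.3563/0.0833333 → 4 → e, 0.1178/0.0416667 → 2 → c; chars ec.

FR31ec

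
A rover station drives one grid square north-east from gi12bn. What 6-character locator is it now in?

GI12co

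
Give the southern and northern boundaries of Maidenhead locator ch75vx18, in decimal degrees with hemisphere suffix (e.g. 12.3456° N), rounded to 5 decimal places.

14.00833° S, 14.00417° S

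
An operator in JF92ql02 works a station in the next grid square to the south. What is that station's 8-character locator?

Latitude extended square 2; −1 → 1.
The longitude characters are unchanged.

JF92ql01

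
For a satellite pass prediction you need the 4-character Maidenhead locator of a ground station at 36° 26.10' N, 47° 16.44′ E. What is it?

Offset from 180°W / 90°S: lon 227.27°, lat 126.44°.
Field (20°×10°, letters A–R): lon ⌊227.27/20⌋ = 11 → L; lat ⌊126.44/10⌋ = 12 → M.
Square (2°×1°, digits 0–9): lon ⌊7.27/2⌋ = 3; lat ⌊6.44/1⌋ = 6.

LM36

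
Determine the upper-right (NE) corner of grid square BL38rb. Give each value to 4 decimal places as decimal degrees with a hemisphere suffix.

Field B=1, L=11: +1·20° lon, +11·10° lat → SW at lon -160°, lat 20°.
Square 3, 8: +3·2° lon, +8·1° lat → SW at lon -154°, lat 28°.
Subsquare r=17, b=1: +17·0.0833333° lon, +1·0.0416667° lat → SW at lon -152.583°, lat 28.0417°.
Cell spans 0.0833333° lon × 0.0416667° lat. NE corner is SW corner plus one full cell.
latitude 28.0833° N, longitude 152.5000° W.

28.0833° N, 152.5000° W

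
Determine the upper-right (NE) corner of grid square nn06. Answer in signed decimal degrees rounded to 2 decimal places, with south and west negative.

Field N=13, N=13: +13·20° lon, +13·10° lat → SW at lon 80°, lat 40°.
Square 0, 6: +0·2° lon, +6·1° lat → SW at lon 80°, lat 46°.
Cell spans 2° lon × 1° lat. NE corner is SW corner plus one full cell.
latitude 47.00, longitude 82.00.

47.00, 82.00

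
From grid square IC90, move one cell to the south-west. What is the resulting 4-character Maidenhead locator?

IB89

Longitude square 9; −1 → 8.
Latitude square 0; −1 → -1, wraps to 9, carry into field.
Latitude field C = 2; −1 → 1 = B.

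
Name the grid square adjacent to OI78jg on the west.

OI78ig

Longitude subsquare j = 9; −1 → 8 = i.
The latitude characters are unchanged.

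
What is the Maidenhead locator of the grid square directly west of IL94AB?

IL84xb

Longitude subsquare a = 0; −1 → -1, wraps to 23 = x, carry into square.
Longitude square 9; −1 → 8.
The latitude characters are unchanged.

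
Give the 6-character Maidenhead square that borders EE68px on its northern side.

EE69pa

Latitude subsquare x = 23; +1 → 24, wraps to 0 = a, carry into square.
Latitude square 8; +1 → 9.
The longitude characters are unchanged.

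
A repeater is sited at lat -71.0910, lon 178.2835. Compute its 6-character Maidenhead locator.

Offset from 180°W / 90°S: lon 358.2835°, lat 18.9090°.
Field: lon ⌊358.2835/20⌋ = 17 → R; lat ⌊18.9090/10⌋ = 1 → B.
Square: lon ⌊18.2835/2⌋ = 9; lat ⌊8.9090/1⌋ = 8.
Subsquare: lon ⌊0.2835/0.0833333⌋ = 3 → d; lat ⌊0.9090/0.0416667⌋ = 21 → v.

RB98dv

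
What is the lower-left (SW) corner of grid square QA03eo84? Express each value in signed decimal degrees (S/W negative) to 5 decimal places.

-86.40000, 140.40000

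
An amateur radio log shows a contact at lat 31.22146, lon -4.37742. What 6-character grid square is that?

IM71tf

Shift to the Maidenhead origin (180°W, 90°S): lon 175.6226, lat 121.2215.
Field: 175.6226/20 → 8 → I, 121.2215/10 → 12 → M; chars IM.
Square: 15.6226/2 → 7, 1.2215/1 → 1; chars 71.
Subsquare: 1.6226/0.0833333 → 19 → t, 0.2215/0.0416667 → 5 → f; chars tf.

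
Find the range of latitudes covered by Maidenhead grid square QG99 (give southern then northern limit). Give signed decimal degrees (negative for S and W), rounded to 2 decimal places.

-21.00, -20.00

Field Q=16, G=6: +16·20° lon, +6·10° lat → SW at lon 140°, lat -30°.
Square 9, 9: +9·2° lon, +9·1° lat → SW at lon 158°, lat -21°.
Cell spans 2° lon × 1° lat.
south -21.00, north -20.00.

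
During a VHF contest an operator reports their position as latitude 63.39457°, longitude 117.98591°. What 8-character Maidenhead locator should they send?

OP83xj84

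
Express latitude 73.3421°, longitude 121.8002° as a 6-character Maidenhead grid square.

Add 180° to longitude and 90° to latitude: 301.8002, 163.3421.
Field: lon ⌊301.8002/20⌋ = 15 → P; lat ⌊163.3421/10⌋ = 16 → Q.
Square: lon ⌊1.8002/2⌋ = 0; lat ⌊3.3421/1⌋ = 3.
Subsquare: lon ⌊1.8002/0.0833333⌋ = 21 → v; lat ⌊0.3421/0.0416667⌋ = 8 → i.

PQ03vi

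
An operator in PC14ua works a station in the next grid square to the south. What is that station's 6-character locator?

PC13ux

Latitude subsquare a = 0; −1 → -1, wraps to 23 = x, carry into square.
Latitude square 4; −1 → 3.
The longitude characters are unchanged.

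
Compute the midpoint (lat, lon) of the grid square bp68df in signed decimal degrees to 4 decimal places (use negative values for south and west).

Field B=1, P=15: +1·20° lon, +15·10° lat → SW at lon -160°, lat 60°.
Square 6, 8: +6·2° lon, +8·1° lat → SW at lon -148°, lat 68°.
Subsquare d=3, f=5: +3·0.0833333° lon, +5·0.0416667° lat → SW at lon -147.75°, lat 68.2083°.
Cell spans 0.0833333° lon × 0.0416667° lat. Centre is SW corner plus half of each.
latitude 68.2292, longitude -147.7083.

68.2292, -147.7083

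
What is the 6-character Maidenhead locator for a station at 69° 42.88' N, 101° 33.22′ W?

Add 180° to longitude and 90° to latitude: 78.4463, 159.7147.
Field (20°×10°, letters A–R): lon ⌊78.4463/20⌋ = 3 → D; lat ⌊159.7147/10⌋ = 15 → P.
Square (2°×1°, digits 0–9): lon ⌊18.4463/2⌋ = 9; lat ⌊9.7147/1⌋ = 9.
Subsquare (5′×2.5′, letters a–x): lon ⌊0.4463/0.0833333⌋ = 5 → f; lat ⌊0.7147/0.0416667⌋ = 17 → r.

DP99fr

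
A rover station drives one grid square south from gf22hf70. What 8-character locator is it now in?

GF22he79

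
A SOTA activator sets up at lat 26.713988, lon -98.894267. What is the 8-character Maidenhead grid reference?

EL06nr21

Offset from 180°W / 90°S: lon 81.10573°, lat 116.71399°.
Field: lon ⌊81.10573/20⌋ = 4 → E; lat ⌊116.71399/10⌋ = 11 → L.
Square: lon ⌊1.10573/2⌋ = 0; lat ⌊6.71399/1⌋ = 6.
Subsquare: lon ⌊1.10573/0.0833333⌋ = 13 → n; lat ⌊0.71399/0.0416667⌋ = 17 → r.
Extended square: lon ⌊0.02240/0.00833333⌋ = 2; lat ⌊0.00565/0.00416667⌋ = 1.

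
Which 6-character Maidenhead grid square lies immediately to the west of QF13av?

Longitude subsquare a = 0; −1 → -1, wraps to 23 = x, carry into square.
Longitude square 1; −1 → 0.
The latitude characters are unchanged.

QF03xv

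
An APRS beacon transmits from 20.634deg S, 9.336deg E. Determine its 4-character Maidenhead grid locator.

JG49

Add 180° to longitude and 90° to latitude: 189.34, 69.37.
Field: 189.34/20 → 9 → J, 69.37/10 → 6 → G; chars JG.
Square: 9.34/2 → 4, 9.37/1 → 9; chars 49.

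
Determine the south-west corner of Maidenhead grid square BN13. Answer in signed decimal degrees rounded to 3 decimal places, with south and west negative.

43.000, -158.000

Field B=1, N=13: +1·20° lon, +13·10° lat → SW at lon -160°, lat 40°.
Square 1, 3: +1·2° lon, +3·1° lat → SW at lon -158°, lat 43°.
latitude 43.000, longitude -158.000.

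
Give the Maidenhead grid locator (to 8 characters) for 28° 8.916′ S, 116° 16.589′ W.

DG11uu64

Offset from 180°W / 90°S: lon 63.72352°, lat 61.85140°.
Field (20°×10°, letters A–R): 63.72352/20 → 3 → D, 61.85140/10 → 6 → G; chars DG.
Square (2°×1°, digits 0–9): 3.72352/2 → 1, 1.85140/1 → 1; chars 11.
Subsquare (5′×2.5′, letters a–x): 1.72352/0.0833333 → 20 → u, 0.85140/0.0416667 → 20 → u; chars uu.
Extended square (30″×15″, digits 0–9): 0.05685/0.00833333 → 6, 0.01807/0.00416667 → 4; chars 64.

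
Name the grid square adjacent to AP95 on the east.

BP05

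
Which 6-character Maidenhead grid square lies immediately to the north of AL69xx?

Latitude subsquare x = 23; +1 → 24, wraps to 0 = a, carry into square.
Latitude square 9; +1 → 10, wraps to 0, carry into field.
Latitude field L = 11; +1 → 12 = M.
The longitude characters are unchanged.

AM60xa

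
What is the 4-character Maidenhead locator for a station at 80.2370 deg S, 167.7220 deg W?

AA69

Offset from 180°W / 90°S: lon 12.28°, lat 9.76°.
Field: lon ⌊12.28/20⌋ = 0 → A; lat ⌊9.76/10⌋ = 0 → A.
Square: lon ⌊12.28/2⌋ = 6; lat ⌊9.76/1⌋ = 9.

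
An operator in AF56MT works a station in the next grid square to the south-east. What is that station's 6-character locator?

AF56ns

Longitude subsquare m = 12; +1 → 13 = n.
Latitude subsquare t = 19; −1 → 18 = s.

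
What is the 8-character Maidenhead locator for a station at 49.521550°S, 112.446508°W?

DE30sl64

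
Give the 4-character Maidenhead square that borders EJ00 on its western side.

DJ90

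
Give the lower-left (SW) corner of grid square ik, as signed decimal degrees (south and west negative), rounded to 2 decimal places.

Field I=8, K=10: +8·20° lon, +10·10° lat → SW at lon -20°, lat 10°.
latitude 10.00, longitude -20.00.

10.00, -20.00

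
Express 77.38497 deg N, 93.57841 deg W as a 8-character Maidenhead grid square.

EQ37fj02

Offset from 180°W / 90°S: lon 86.42159°, lat 167.38497°.
Field: 86.42159/20 → 4 → E, 167.38497/10 → 16 → Q; chars EQ.
Square: 6.42159/2 → 3, 7.38497/1 → 7; chars 37.
Subsquare: 0.42159/0.0833333 → 5 → f, 0.38497/0.0416667 → 9 → j; chars fj.
Extended square: 0.00492/0.00833333 → 0, 0.00997/0.00416667 → 2; chars 02.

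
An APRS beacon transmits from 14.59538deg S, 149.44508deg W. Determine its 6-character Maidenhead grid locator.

BH55gj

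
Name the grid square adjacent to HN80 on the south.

HM89

Latitude square 0; −1 → -1, wraps to 9, carry into field.
Latitude field N = 13; −1 → 12 = M.
The longitude characters are unchanged.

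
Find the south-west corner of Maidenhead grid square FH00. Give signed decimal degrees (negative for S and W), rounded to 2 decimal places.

Field F=5, H=7: +5·20° lon, +7·10° lat → SW at lon -80°, lat -20°.
Square 0, 0: +0·2° lon, +0·1° lat → SW at lon -80°, lat -20°.
latitude -20.00, longitude -80.00.

-20.00, -80.00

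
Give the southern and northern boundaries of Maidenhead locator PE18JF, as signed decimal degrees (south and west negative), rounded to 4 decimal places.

Field P=15, E=4: +15·20° lon, +4·10° lat → SW at lon 120°, lat -50°.
Square 1, 8: +1·2° lon, +8·1° lat → SW at lon 122°, lat -42°.
Subsquare j=9, f=5: +9·0.0833333° lon, +5·0.0416667° lat → SW at lon 122.75°, lat -41.7917°.
Cell spans 0.0833333° lon × 0.0416667° lat.
south -41.7917, north -41.7500.

-41.7917, -41.7500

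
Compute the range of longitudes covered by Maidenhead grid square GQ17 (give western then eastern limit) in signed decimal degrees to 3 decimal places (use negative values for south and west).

-58.000, -56.000

Field G=6, Q=16: +6·20° lon, +16·10° lat → SW at lon -60°, lat 70°.
Square 1, 7: +1·2° lon, +7·1° lat → SW at lon -58°, lat 77°.
Cell spans 2° lon × 1° lat.
west -58.000, east -56.000.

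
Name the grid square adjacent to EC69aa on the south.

Latitude subsquare a = 0; −1 → -1, wraps to 23 = x, carry into square.
Latitude square 9; −1 → 8.
The longitude characters are unchanged.

EC68ax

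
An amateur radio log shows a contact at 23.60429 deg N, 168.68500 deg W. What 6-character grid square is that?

AL53po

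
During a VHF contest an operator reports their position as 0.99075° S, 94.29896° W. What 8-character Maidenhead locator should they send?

Offset from 180°W / 90°S: lon 85.70104°, lat 89.00925°.
Field (20°×10°, letters A–R): lon ⌊85.70104/20⌋ = 4 → E; lat ⌊89.00925/10⌋ = 8 → I.
Square (2°×1°, digits 0–9): lon ⌊5.70104/2⌋ = 2; lat ⌊9.00925/1⌋ = 9.
Subsquare (5′×2.5′, letters a–x): lon ⌊1.70104/0.0833333⌋ = 20 → u; lat ⌊0.00925/0.0416667⌋ = 0 → a.
Extended square (30″×15″, digits 0–9): lon ⌊0.03437/0.00833333⌋ = 4; lat ⌊0.00925/0.00416667⌋ = 2.

EI29ua42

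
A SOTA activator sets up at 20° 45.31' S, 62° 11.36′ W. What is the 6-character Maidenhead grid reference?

FG89vf

Offset from 180°W / 90°S: lon 117.8107°, lat 69.2448°.
Field: 117.8107/20 → 5 → F, 69.2448/10 → 6 → G; chars FG.
Square: 17.8107/2 → 8, 9.2448/1 → 9; chars 89.
Subsquare: 1.8107/0.0833333 → 21 → v, 0.2448/0.0416667 → 5 → f; chars vf.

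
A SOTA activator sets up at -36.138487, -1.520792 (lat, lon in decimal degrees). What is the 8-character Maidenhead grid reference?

IF93fu76

Shift to the Maidenhead origin (180°W, 90°S): lon 178.47921, lat 53.86151.
Field (20°×10°, letters A–R): 178.47921/20 → 8 → I, 53.86151/10 → 5 → F; chars IF.
Square (2°×1°, digits 0–9): 18.47921/2 → 9, 3.86151/1 → 3; chars 93.
Subsquare (5′×2.5′, letters a–x): 0.47921/0.0833333 → 5 → f, 0.86151/0.0416667 → 20 → u; chars fu.
Extended square (30″×15″, digits 0–9): 0.06254/0.00833333 → 7, 0.02818/0.00416667 → 6; chars 76.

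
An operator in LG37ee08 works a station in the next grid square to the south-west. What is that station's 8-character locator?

Longitude extended square 0; −1 → -1, wraps to 9, carry into subsquare.
Longitude subsquare e = 4; −1 → 3 = d.
Latitude extended square 8; −1 → 7.

LG37de97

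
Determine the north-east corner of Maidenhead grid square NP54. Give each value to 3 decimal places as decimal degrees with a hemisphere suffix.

65.000° N, 92.000° E

Field N=13, P=15: +13·20° lon, +15·10° lat → SW at lon 80°, lat 60°.
Square 5, 4: +5·2° lon, +4·1° lat → SW at lon 90°, lat 64°.
Cell spans 2° lon × 1° lat. NE corner is SW corner plus one full cell.
latitude 65.000° N, longitude 92.000° E.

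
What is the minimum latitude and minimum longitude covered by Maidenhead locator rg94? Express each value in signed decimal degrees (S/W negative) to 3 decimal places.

-26.000, 178.000

Field R=17, G=6: +17·20° lon, +6·10° lat → SW at lon 160°, lat -30°.
Square 9, 4: +9·2° lon, +4·1° lat → SW at lon 178°, lat -26°.
latitude -26.000, longitude 178.000.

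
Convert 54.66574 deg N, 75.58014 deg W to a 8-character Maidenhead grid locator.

FO24fp09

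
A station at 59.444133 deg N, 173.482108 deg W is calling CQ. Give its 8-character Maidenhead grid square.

Offset from 180°W / 90°S: lon 6.51789°, lat 149.44413°.
Field: lon ⌊6.51789/20⌋ = 0 → A; lat ⌊149.44413/10⌋ = 14 → O.
Square: lon ⌊6.51789/2⌋ = 3; lat ⌊9.44413/1⌋ = 9.
Subsquare: lon ⌊0.51789/0.0833333⌋ = 6 → g; lat ⌊0.44413/0.0416667⌋ = 10 → k.
Extended square: lon ⌊0.01789/0.00833333⌋ = 2; lat ⌊0.02747/0.00416667⌋ = 6.

AO39gk26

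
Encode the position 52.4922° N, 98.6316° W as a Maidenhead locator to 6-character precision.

EO02ql

Add 180° to longitude and 90° to latitude: 81.3684, 142.4922.
Field: lon ⌊81.3684/20⌋ = 4 → E; lat ⌊142.4922/10⌋ = 14 → O.
Square: lon ⌊1.3684/2⌋ = 0; lat ⌊2.4922/1⌋ = 2.
Subsquare: lon ⌊1.3684/0.0833333⌋ = 16 → q; lat ⌊0.4922/0.0416667⌋ = 11 → l.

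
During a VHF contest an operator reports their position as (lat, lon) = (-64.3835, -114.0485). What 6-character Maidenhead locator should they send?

Offset from 180°W / 90°S: lon 65.9515°, lat 25.6165°.
Field: lon ⌊65.9515/20⌋ = 3 → D; lat ⌊25.6165/10⌋ = 2 → C.
Square: lon ⌊5.9515/2⌋ = 2; lat ⌊5.6165/1⌋ = 5.
Subsquare: lon ⌊1.9515/0.0833333⌋ = 23 → x; lat ⌊0.6165/0.0416667⌋ = 14 → o.

DC25xo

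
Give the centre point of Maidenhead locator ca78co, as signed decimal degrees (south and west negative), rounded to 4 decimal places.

Field C=2, A=0: +2·20° lon, +0·10° lat → SW at lon -140°, lat -90°.
Square 7, 8: +7·2° lon, +8·1° lat → SW at lon -126°, lat -82°.
Subsquare c=2, o=14: +2·0.0833333° lon, +14·0.0416667° lat → SW at lon -125.833°, lat -81.4167°.
Cell spans 0.0833333° lon × 0.0416667° lat. Centre is SW corner plus half of each.
latitude -81.3958, longitude -125.7917.

-81.3958, -125.7917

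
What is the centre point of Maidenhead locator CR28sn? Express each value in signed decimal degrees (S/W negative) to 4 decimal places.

88.5625, -134.4583

Field C=2, R=17: +2·20° lon, +17·10° lat → SW at lon -140°, lat 80°.
Square 2, 8: +2·2° lon, +8·1° lat → SW at lon -136°, lat 88°.
Subsquare s=18, n=13: +18·0.0833333° lon, +13·0.0416667° lat → SW at lon -134.5°, lat 88.5417°.
Cell spans 0.0833333° lon × 0.0416667° lat. Centre is SW corner plus half of each.
latitude 88.5625, longitude -134.4583.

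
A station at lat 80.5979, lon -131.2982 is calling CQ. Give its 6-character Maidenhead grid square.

CR40io

Shift to the Maidenhead origin (180°W, 90°S): lon 48.7018, lat 170.5979.
Field: 48.7018/20 → 2 → C, 170.5979/10 → 17 → R; chars CR.
Square: 8.7018/2 → 4, 0.5979/1 → 0; chars 40.
Subsquare: 0.7018/0.0833333 → 8 → i, 0.5979/0.0416667 → 14 → o; chars io.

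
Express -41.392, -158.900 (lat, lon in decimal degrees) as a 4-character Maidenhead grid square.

BE08

Offset from 180°W / 90°S: lon 21.10°, lat 48.61°.
Field (20°×10°, letters A–R): 21.10/20 → 1 → B, 48.61/10 → 4 → E; chars BE.
Square (2°×1°, digits 0–9): 1.10/2 → 0, 8.61/1 → 8; chars 08.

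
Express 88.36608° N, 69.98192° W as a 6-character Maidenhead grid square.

FR58ai

Offset from 180°W / 90°S: lon 110.0181°, lat 178.3661°.
Field (20°×10°, letters A–R): 110.0181/20 → 5 → F, 178.3661/10 → 17 → R; chars FR.
Square (2°×1°, digits 0–9): 10.0181/2 → 5, 8.3661/1 → 8; chars 58.
Subsquare (5′×2.5′, letters a–x): 0.0181/0.0833333 → 0 → a, 0.3661/0.0416667 → 8 → i; chars ai.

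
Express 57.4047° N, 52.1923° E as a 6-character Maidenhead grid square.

Offset from 180°W / 90°S: lon 232.1923°, lat 147.4047°.
Field: lon ⌊232.1923/20⌋ = 11 → L; lat ⌊147.4047/10⌋ = 14 → O.
Square: lon ⌊12.1923/2⌋ = 6; lat ⌊7.4047/1⌋ = 7.
Subsquare: lon ⌊0.1923/0.0833333⌋ = 2 → c; lat ⌊0.4047/0.0416667⌋ = 9 → j.

LO67cj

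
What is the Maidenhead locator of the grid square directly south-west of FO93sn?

Longitude subsquare s = 18; −1 → 17 = r.
Latitude subsquare n = 13; −1 → 12 = m.

FO93rm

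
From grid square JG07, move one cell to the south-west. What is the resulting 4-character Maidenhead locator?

IG96

Longitude square 0; −1 → -1, wraps to 9, carry into field.
Longitude field J = 9; −1 → 8 = I.
Latitude square 7; −1 → 6.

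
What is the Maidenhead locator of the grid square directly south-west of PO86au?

PO76xt

Longitude subsquare a = 0; −1 → -1, wraps to 23 = x, carry into square.
Longitude square 8; −1 → 7.
Latitude subsquare u = 20; −1 → 19 = t.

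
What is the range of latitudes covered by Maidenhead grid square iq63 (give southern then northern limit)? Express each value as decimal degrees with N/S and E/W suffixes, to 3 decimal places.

Field I=8, Q=16: +8·20° lon, +16·10° lat → SW at lon -20°, lat 70°.
Square 6, 3: +6·2° lon, +3·1° lat → SW at lon -8°, lat 73°.
Cell spans 2° lon × 1° lat.
south 73.000° N, north 74.000° N.

73.000° N, 74.000° N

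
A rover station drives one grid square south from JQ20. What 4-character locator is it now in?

JP29

Latitude square 0; −1 → -1, wraps to 9, carry into field.
Latitude field Q = 16; −1 → 15 = P.
The longitude characters are unchanged.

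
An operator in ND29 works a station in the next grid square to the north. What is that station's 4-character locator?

NE20

Latitude square 9; +1 → 10, wraps to 0, carry into field.
Latitude field D = 3; +1 → 4 = E.
The longitude characters are unchanged.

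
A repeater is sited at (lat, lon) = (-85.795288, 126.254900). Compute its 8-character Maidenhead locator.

PA34de09

Shift to the Maidenhead origin (180°W, 90°S): lon 306.25490, lat 4.20471.
Field: 306.25490/20 → 15 → P, 4.20471/10 → 0 → A; chars PA.
Square: 6.25490/2 → 3, 4.20471/1 → 4; chars 34.
Subsquare: 0.25490/0.0833333 → 3 → d, 0.20471/0.0416667 → 4 → e; chars de.
Extended square: 0.00490/0.00833333 → 0, 0.03805/0.00416667 → 9; chars 09.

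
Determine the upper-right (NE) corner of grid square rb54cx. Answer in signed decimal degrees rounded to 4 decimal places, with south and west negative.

Field R=17, B=1: +17·20° lon, +1·10° lat → SW at lon 160°, lat -80°.
Square 5, 4: +5·2° lon, +4·1° lat → SW at lon 170°, lat -76°.
Subsquare c=2, x=23: +2·0.0833333° lon, +23·0.0416667° lat → SW at lon 170.167°, lat -75.0417°.
Cell spans 0.0833333° lon × 0.0416667° lat. NE corner is SW corner plus one full cell.
latitude -75.0000, longitude 170.2500.

-75.0000, 170.2500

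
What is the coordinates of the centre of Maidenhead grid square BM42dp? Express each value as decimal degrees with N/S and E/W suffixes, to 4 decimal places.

32.6458° N, 151.7083° W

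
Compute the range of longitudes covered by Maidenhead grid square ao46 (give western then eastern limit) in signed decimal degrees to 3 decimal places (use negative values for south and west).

-172.000, -170.000

Field A=0, O=14: +0·20° lon, +14·10° lat → SW at lon -180°, lat 50°.
Square 4, 6: +4·2° lon, +6·1° lat → SW at lon -172°, lat 56°.
Cell spans 2° lon × 1° lat.
west -172.000, east -170.000.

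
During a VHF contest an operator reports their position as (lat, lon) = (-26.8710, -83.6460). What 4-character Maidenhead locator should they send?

Shift to the Maidenhead origin (180°W, 90°S): lon 96.35, lat 63.13.
Field: 96.35/20 → 4 → E, 63.13/10 → 6 → G; chars EG.
Square: 16.35/2 → 8, 3.13/1 → 3; chars 83.

EG83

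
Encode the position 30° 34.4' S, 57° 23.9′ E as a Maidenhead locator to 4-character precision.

Offset from 180°W / 90°S: lon 237.40°, lat 59.43°.
Field: lon ⌊237.40/20⌋ = 11 → L; lat ⌊59.43/10⌋ = 5 → F.
Square: lon ⌊17.40/2⌋ = 8; lat ⌊9.43/1⌋ = 9.

LF89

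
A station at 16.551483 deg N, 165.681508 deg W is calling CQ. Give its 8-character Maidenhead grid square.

Add 180° to longitude and 90° to latitude: 14.31849, 106.55148.
Field (20°×10°, letters A–R): 14.31849/20 → 0 → A, 106.55148/10 → 10 → K; chars AK.
Square (2°×1°, digits 0–9): 14.31849/2 → 7, 6.55148/1 → 6; chars 76.
Subsquare (5′×2.5′, letters a–x): 0.31849/0.0833333 → 3 → d, 0.55148/0.0416667 → 13 → n; chars dn.
Extended square (30″×15″, digits 0–9): 0.06849/0.00833333 → 8, 0.00982/0.00416667 → 2; chars 82.

AK76dn82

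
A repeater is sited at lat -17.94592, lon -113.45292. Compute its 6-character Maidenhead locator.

Shift to the Maidenhead origin (180°W, 90°S): lon 66.5471, lat 72.0541.
Field (20°×10°, letters A–R): 66.5471/20 → 3 → D, 72.0541/10 → 7 → H; chars DH.
Square (2°×1°, digits 0–9): 6.5471/2 → 3, 2.0541/1 → 2; chars 32.
Subsquare (5′×2.5′, letters a–x): 0.5471/0.0833333 → 6 → g, 0.0541/0.0416667 → 1 → b; chars gb.

DH32gb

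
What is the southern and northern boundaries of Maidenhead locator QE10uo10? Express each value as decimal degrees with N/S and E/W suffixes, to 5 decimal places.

49.41667° S, 49.41250° S

Field Q=16, E=4: +16·20° lon, +4·10° lat → SW at lon 140°, lat -50°.
Square 1, 0: +1·2° lon, +0·1° lat → SW at lon 142°, lat -50°.
Subsquare u=20, o=14: +20·0.0833333° lon, +14·0.0416667° lat → SW at lon 143.667°, lat -49.4167°.
Extended square 1, 0: +1·0.00833333° lon, +0·0.00416667° lat → SW at lon 143.675°, lat -49.4167°.
Cell spans 0.00833333° lon × 0.00416667° lat.
south 49.41667° S, north 49.41250° S.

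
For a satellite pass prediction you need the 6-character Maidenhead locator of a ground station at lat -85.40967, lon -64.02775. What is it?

Offset from 180°W / 90°S: lon 115.9723°, lat 4.5903°.
Field (20°×10°, letters A–R): 115.9723/20 → 5 → F, 4.5903/10 → 0 → A; chars FA.
Square (2°×1°, digits 0–9): 15.9723/2 → 7, 4.5903/1 → 4; chars 74.
Subsquare (5′×2.5′, letters a–x): 1.9723/0.0833333 → 23 → x, 0.5903/0.0416667 → 14 → o; chars xo.

FA74xo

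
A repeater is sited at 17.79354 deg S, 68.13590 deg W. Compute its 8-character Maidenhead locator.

FH52we39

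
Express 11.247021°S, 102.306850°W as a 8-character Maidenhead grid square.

DH88us30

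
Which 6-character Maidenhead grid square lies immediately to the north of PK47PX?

PK48pa

Latitude subsquare x = 23; +1 → 24, wraps to 0 = a, carry into square.
Latitude square 7; +1 → 8.
The longitude characters are unchanged.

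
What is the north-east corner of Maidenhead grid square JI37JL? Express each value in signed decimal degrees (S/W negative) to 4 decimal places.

-2.5000, 6.8333

Field J=9, I=8: +9·20° lon, +8·10° lat → SW at lon 0°, lat -10°.
Square 3, 7: +3·2° lon, +7·1° lat → SW at lon 6°, lat -3°.
Subsquare j=9, l=11: +9·0.0833333° lon, +11·0.0416667° lat → SW at lon 6.75°, lat -2.54167°.
Cell spans 0.0833333° lon × 0.0416667° lat. NE corner is SW corner plus one full cell.
latitude -2.5000, longitude 6.8333.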